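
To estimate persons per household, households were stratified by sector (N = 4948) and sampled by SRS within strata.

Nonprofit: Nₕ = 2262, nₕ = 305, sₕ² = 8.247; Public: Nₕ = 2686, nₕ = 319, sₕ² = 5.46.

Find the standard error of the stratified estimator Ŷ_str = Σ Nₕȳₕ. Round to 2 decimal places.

Var(Ŷ_str) = Σₕ Nₕ²(1 − fₕ)sₕ²/nₕ.
Nonprofit: 2262²·(1 − 305/2262)·8.247/305 = 119695.98.
Public: 2686²·(1 − 319/2686)·5.46/319 = 108819.37.
Sum = 228515.35.
SE = √(228515.35) = 478.03.

478.03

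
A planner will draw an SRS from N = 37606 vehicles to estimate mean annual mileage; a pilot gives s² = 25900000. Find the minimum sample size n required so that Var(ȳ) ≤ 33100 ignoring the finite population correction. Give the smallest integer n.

Without fpc, n₀ = s²/D = 25900000/33100 = 782.4773.
Rounding up, n = 783.

783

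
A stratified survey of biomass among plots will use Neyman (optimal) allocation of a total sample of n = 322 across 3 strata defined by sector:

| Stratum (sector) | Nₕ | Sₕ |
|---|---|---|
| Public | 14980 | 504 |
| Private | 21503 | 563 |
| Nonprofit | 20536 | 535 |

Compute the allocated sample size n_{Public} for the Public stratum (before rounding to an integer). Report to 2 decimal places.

79.34

Neyman allocation: nₕ = n·NₕSₕ / Σⱼ NⱼSⱼ.
Σ NⱼSⱼ = 14980·504 + 21503·563 + 20536·535 = 3.0642869 × 10^7.
n_{Public} = 322·14980·504 / (3.0642869 × 10^7) = 79.34.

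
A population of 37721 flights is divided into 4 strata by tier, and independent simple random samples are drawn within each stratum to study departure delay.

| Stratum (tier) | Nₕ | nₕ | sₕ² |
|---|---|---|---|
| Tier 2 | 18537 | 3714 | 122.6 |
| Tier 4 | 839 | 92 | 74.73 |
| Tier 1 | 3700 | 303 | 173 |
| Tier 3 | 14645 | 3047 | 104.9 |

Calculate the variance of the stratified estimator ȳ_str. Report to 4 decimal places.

0.0159

Var(ȳ_str) = Σₕ Wₕ²(1 − fₕ)sₕ²/nₕ with Wₕ = Nₕ/N, N = 37721.
Tier 2: Wₕ = 0.49142388; term = 0.49142388²·(1 − 0.20035604)·122.6/3714 = 0.0063746704.
Tier 4: Wₕ = 0.02224225; term = 0.02224225²·(1 − 0.10965435)·74.73/92 = 3.5778598 × 10^-4.
Tier 1: Wₕ = 0.09808860; term = 0.09808860²·(1 − 0.08189189)·173/303 = 0.005043527.
Tier 3: Wₕ = 0.38824527; term = 0.38824527²·(1 − 0.20805736)·104.9/3047 = 0.0041096905.
Sum = 0.015885674.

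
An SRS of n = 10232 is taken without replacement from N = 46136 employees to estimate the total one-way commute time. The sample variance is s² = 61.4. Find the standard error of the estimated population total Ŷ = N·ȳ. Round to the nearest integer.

3153

Var(Ŷ) = N²·Var(ȳ) = N²·(1 − n/N)·s²/n.
f = 10232/46136 = 0.22177909; Var(ȳ) = 0.77822091·61.4/10232 = 0.0046699339.
Var(Ŷ) = 46136² · 0.0046699339 = 9.9400967 × 10^6.
SE(Ŷ) = √(9.9400967 × 10^6) = 3153.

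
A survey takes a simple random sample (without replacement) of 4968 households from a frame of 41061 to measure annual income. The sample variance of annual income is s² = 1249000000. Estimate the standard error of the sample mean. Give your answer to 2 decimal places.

470.10

Under SRS without replacement, Var(ȳ) = (1 − f)·s²/n with f = n/N = 4968/41061 = 0.12099072.
Var(ȳ) = (1 − 0.12099072)·1249000000/4968 = 0.87900928·251409.02 = 220990.86.
SE(ȳ) = √(220990.86) = 470.10.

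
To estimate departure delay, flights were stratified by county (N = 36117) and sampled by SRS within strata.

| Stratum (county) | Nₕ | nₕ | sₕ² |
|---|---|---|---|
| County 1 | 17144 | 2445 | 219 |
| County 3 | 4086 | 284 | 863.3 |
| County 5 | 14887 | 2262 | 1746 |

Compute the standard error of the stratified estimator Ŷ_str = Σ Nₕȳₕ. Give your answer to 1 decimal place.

14658.4

Var(Ŷ_str) = Σₕ Nₕ²(1 − fₕ)sₕ²/nₕ.
County 1: 17144²·(1 − 2445/17144)·219/2445 = 2.2571748 × 10^7.
County 3: 4086²·(1 − 284/4086)·863.3/284 = 4.7223033 × 10^7.
County 5: 14887²·(1 − 2262/14887)·1746/2262 = 1.4507421 × 10^8.
Sum = 2.1486899 × 10^8.
SE = √(2.1486899 × 10^8) = 14658.4.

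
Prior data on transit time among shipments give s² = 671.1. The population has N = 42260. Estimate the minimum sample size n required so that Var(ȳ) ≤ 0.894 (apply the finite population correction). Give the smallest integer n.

738

Without fpc, n₀ = s²/D = 671.1/0.894 = 750.6711.
With fpc, (1 − n/N)·s²/n ≤ D requires n ≥ n₀/(1 + n₀/N) = 750.6711/(1 + 750.6711/42260) = 737.5695.
Rounding up, n = 738.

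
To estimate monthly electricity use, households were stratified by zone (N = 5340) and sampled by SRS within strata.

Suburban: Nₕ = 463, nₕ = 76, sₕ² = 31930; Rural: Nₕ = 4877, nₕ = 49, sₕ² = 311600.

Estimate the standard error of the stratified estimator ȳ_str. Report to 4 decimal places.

72.4817

Var(ȳ_str) = Σₕ Wₕ²(1 − fₕ)sₕ²/nₕ with Wₕ = Nₕ/N, N = 5340.
Suburban: Wₕ = 0.08670412; term = 0.08670412²·(1 − 0.16414687)·31930/76 = 2.6399443.
Rural: Wₕ = 0.91329588; term = 0.91329588²·(1 − 0.01004716)·311600/49 = 5250.962.
Sum = 5253.6019.
SE = √(5253.6019) = 72.4817.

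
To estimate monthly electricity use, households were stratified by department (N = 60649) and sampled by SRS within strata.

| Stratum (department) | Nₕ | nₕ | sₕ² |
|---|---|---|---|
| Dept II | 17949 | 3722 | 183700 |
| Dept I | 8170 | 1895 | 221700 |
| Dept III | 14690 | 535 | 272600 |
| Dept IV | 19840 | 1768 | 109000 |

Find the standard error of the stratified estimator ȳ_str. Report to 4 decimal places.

Var(ȳ_str) = Σₕ Wₕ²(1 − fₕ)sₕ²/nₕ with Wₕ = Nₕ/N, N = 60649.
Dept II: Wₕ = 0.29594882; term = 0.29594882²·(1 − 0.20736531)·183700/3722 = 3.4264081.
Dept I: Wₕ = 0.13470956; term = 0.13470956²·(1 − 0.23194614)·221700/1895 = 1.6305908.
Dept III: Wₕ = 0.24221339; term = 0.24221339²·(1 − 0.03641933)·272600/535 = 28.804242.
Dept IV: Wₕ = 0.32712823; term = 0.32712823²·(1 − 0.08911290)·109000/1768 = 6.0095899.
Sum = 39.870831.
SE = √(39.870831) = 6.3143.

6.3143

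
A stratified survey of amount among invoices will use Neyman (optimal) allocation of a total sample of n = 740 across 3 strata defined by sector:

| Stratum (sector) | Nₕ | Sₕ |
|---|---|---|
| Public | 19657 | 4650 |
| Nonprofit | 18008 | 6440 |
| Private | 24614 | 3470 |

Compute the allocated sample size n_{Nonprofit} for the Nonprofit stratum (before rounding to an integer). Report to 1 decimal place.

293.1

Neyman allocation: nₕ = n·NₕSₕ / Σⱼ NⱼSⱼ.
Σ NⱼSⱼ = 19657·4650 + 18008·6440 + 24614·3470 = 2.9278715 × 10^8.
n_{Nonprofit} = 740·18008·6440 / (2.9278715 × 10^8) = 293.1.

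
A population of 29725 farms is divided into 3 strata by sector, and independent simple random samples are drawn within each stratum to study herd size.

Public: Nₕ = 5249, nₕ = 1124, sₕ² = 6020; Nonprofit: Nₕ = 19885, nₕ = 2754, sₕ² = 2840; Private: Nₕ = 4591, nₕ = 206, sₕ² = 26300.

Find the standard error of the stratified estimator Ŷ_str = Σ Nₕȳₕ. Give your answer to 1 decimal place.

Var(Ŷ_str) = Σₕ Nₕ²(1 − fₕ)sₕ²/nₕ.
Public: 5249²·(1 − 1124/5249)·6020/1124 = 1.1596601 × 10^8.
Nonprofit: 19885²·(1 − 2754/19885)·2840/2754 = 3.5128751 × 10^8.
Private: 4591²·(1 − 206/4591)·26300/206 = 2.5701911 × 10^9.
Sum = 3.0374446 × 10^9.
SE = √(3.0374446 × 10^9) = 55113.0.

55113.0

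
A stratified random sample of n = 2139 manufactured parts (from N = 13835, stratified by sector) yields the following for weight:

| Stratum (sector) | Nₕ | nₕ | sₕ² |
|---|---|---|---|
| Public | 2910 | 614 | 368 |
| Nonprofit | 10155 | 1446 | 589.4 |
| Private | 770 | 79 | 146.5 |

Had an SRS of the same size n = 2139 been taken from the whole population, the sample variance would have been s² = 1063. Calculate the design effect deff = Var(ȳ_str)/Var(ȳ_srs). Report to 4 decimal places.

0.5103

Var(ȳ_str) = Σ Wₕ²(1−fₕ)sₕ²/nₕ with Wₕ = Nₕ/13835:
  Public: (2910/13835)²·(1−614/2910)·368/614 = 0.020921171
  Nonprofit: (10155/13835)²·(1−1446/10155)·589.4/1446 = 0.1883353
  Private: (770/13835)²·(1−79/770)·146.5/79 = 0.0051549087
  → Var(ȳ_str) = 0.21441138.
Var(ȳ_srs) = (1 − 2139/13835)·1063/2139 = 0.42012708.
deff = 0.21441138 / 0.42012708 = 0.5103.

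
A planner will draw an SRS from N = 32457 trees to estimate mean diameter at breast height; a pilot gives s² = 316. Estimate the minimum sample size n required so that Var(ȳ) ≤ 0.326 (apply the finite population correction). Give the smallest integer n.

Without fpc, n₀ = s²/D = 316/0.326 = 969.3252.
With fpc, (1 − n/N)·s²/n ≤ D requires n ≥ n₀/(1 + n₀/N) = 969.3252/(1 + 969.3252/32457) = 941.2159.
Rounding up, n = 942.

942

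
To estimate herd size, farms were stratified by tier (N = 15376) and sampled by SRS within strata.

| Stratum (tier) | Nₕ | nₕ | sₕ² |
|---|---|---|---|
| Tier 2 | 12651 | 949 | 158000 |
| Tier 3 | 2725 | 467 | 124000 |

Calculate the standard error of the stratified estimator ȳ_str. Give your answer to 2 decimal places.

10.54

Var(ȳ_str) = Σₕ Wₕ²(1 − fₕ)sₕ²/nₕ with Wₕ = Nₕ/N, N = 15376.
Tier 2: Wₕ = 0.82277575; term = 0.82277575²·(1 − 0.07501383)·158000/949 = 104.25313.
Tier 3: Wₕ = 0.17722425; term = 0.17722425²·(1 − 0.17137615)·124000/467 = 6.9104847.
Sum = 111.16361.
SE = √(111.16361) = 10.54.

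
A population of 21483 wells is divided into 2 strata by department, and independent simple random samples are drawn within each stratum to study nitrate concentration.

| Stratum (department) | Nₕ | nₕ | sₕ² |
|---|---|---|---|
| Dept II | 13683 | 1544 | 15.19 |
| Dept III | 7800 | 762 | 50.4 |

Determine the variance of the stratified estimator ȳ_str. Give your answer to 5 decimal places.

Var(ȳ_str) = Σₕ Wₕ²(1 − fₕ)sₕ²/nₕ with Wₕ = Nₕ/N, N = 21483.
Dept II: Wₕ = 0.63692222; term = 0.63692222²·(1 − 0.11284075)·15.19/1544 = 0.0035406652.
Dept III: Wₕ = 0.36307778; term = 0.36307778²·(1 − 0.09769231)·50.4/762 = 0.00786737.
Sum = 0.011408035.

0.01141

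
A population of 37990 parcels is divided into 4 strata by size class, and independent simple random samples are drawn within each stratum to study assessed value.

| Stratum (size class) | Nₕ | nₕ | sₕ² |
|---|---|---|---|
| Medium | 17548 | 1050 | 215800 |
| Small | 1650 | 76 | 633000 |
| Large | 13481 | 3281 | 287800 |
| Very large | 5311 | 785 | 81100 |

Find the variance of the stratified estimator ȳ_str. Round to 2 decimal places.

Var(ȳ_str) = Σₕ Wₕ²(1 − fₕ)sₕ²/nₕ with Wₕ = Nₕ/N, N = 37990.
Medium: Wₕ = 0.46191103; term = 0.46191103²·(1 − 0.05983588)·215800/1050 = 41.227071.
Small: Wₕ = 0.04343248; term = 0.04343248²·(1 − 0.04606061)·633000/76 = 14.98788.
Large: Wₕ = 0.35485654; term = 0.35485654²·(1 − 0.24337957)·287800/3281 = 8.3573435.
Very large: Wₕ = 0.13979995; term = 0.13979995²·(1 − 0.14780644)·81100/785 = 1.7206933.
Sum = 66.292988.

66.29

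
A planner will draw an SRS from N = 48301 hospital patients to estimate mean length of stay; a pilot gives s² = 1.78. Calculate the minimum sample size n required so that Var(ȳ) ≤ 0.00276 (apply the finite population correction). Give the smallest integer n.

Without fpc, n₀ = s²/D = 1.78/0.00276 = 644.9275.
With fpc, (1 − n/N)·s²/n ≤ D requires n ≥ n₀/(1 + n₀/N) = 644.9275/(1 + 644.9275/48301) = 636.4297.
Rounding up, n = 637.

637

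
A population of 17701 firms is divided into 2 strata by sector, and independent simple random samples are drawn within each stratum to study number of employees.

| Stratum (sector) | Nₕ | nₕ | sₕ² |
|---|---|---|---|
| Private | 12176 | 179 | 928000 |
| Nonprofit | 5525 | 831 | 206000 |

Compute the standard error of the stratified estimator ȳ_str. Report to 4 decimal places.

49.3712

Var(ȳ_str) = Σₕ Wₕ²(1 − fₕ)sₕ²/nₕ with Wₕ = Nₕ/N, N = 17701.
Private: Wₕ = 0.68787074; term = 0.68787074²·(1 − 0.01470105)·928000/179 = 2416.9999.
Nonprofit: Wₕ = 0.31212926; term = 0.31212926²·(1 − 0.15040724)·206000/831 = 20.518517.
Sum = 2437.5184.
SE = √(2437.5184) = 49.3712.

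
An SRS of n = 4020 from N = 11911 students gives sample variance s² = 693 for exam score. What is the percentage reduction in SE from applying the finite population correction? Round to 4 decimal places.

18.6061

f = n/N = 4020/11911 = 0.33750315.
SE_no-fpc = √(s²/n) = 0.41519641; SE_fpc = √((1−f)s²/n) = 0.33794459.
Ratio = √(1−f) = 0.81393910. Reduction = 100·(1 − 0.81393910) = 18.6061%.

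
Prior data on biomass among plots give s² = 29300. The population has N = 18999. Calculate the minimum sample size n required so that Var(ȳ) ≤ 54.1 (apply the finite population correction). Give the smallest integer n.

Without fpc, n₀ = s²/D = 29300/54.1 = 541.5896.
With fpc, (1 − n/N)·s²/n ≤ D requires n ≥ n₀/(1 + n₀/N) = 541.5896/(1 + 541.5896/18999) = 526.5788.
Rounding up, n = 527.

527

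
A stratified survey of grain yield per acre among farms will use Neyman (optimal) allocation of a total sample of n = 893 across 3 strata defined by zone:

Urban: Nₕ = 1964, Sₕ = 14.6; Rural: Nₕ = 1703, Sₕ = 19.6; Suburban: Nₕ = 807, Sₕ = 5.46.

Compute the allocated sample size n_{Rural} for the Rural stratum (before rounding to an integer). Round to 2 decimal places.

Neyman allocation: nₕ = n·NₕSₕ / Σⱼ NⱼSⱼ.
Σ NⱼSⱼ = 1964·14.6 + 1703·19.6 + 807·5.46 = 66459.42.
n_{Rural} = 893·1703·19.6 / 66459.42 = 448.50.

448.50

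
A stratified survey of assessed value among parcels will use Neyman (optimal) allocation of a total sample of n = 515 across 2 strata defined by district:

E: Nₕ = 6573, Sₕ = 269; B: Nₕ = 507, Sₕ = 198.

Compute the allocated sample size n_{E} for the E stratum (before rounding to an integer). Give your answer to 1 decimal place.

Neyman allocation: nₕ = n·NₕSₕ / Σⱼ NⱼSⱼ.
Σ NⱼSⱼ = 6573·269 + 507·198 = 1.868523 × 10^6.
n_{E} = 515·6573·269 / (1.868523 × 10^6) = 487.3.

487.3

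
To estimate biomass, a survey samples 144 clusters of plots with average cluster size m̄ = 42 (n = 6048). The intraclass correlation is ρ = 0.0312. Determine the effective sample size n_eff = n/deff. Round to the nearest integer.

deff = 1 + (42 − 1)·0.0312 = 1 + 1.2792 = 2.2792.
n_eff = 6048 / 2.2792 = 2654.

2654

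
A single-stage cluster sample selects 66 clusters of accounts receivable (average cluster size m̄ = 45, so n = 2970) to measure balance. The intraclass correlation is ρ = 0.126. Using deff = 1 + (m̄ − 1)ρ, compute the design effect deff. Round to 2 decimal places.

6.54

deff = 1 + (45 − 1)·0.126 = 1 + 5.544 = 6.544.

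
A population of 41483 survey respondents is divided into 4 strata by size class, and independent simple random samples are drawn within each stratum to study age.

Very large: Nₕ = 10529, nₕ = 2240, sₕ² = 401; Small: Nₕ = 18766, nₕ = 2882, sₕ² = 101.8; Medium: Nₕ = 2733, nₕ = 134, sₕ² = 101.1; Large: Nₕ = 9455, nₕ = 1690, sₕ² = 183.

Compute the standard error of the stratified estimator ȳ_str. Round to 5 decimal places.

0.15143

Var(ȳ_str) = Σₕ Wₕ²(1 − fₕ)sₕ²/nₕ with Wₕ = Nₕ/N, N = 41483.
Very large: Wₕ = 0.25381482; term = 0.25381482²·(1 − 0.21274575)·401/2240 = 0.0090791524.
Small: Wₕ = 0.45237808; term = 0.45237808²·(1 − 0.15357562)·101.8/2882 = 0.0061185016.
Medium: Wₕ = 0.06588241; term = 0.06588241²·(1 − 0.04903037)·101.1/134 = 0.0031142391.
Large: Wₕ = 0.22792469; term = 0.22792469²·(1 − 0.17874141)·183/1690 = 0.0046198414.
Sum = 0.022931735.
SE = √(0.022931735) = 0.15143.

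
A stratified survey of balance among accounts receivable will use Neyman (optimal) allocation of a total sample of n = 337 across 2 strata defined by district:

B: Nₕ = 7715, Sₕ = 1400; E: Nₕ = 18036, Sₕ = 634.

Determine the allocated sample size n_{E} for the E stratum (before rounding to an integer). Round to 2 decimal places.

Neyman allocation: nₕ = n·NₕSₕ / Σⱼ NⱼSⱼ.
Σ NⱼSⱼ = 7715·1400 + 18036·634 = 2.2235824 × 10^7.
n_{E} = 337·18036·634 / (2.2235824 × 10^7) = 173.30.

173.30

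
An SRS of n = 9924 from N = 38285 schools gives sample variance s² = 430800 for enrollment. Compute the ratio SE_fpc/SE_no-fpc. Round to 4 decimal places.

0.8607

f = n/N = 9924/38285 = 0.25921379.
SE_no-fpc = √(s²/n) = 6.5886201; SE_fpc = √((1−f)s²/n) = 5.6707554.
Ratio = √(1−f) = 0.86068938.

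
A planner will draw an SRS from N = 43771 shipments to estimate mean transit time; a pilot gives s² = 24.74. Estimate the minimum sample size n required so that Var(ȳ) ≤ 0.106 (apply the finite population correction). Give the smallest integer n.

Without fpc, n₀ = s²/D = 24.74/0.106 = 233.3962.
With fpc, (1 − n/N)·s²/n ≤ D requires n ≥ n₀/(1 + n₀/N) = 233.3962/(1 + 233.3962/43771) = 232.1583.
Rounding up, n = 233.

233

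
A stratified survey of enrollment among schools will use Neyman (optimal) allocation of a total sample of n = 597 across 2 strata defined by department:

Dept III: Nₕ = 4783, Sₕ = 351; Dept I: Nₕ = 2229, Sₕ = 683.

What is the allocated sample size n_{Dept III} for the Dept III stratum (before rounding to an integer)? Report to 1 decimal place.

Neyman allocation: nₕ = n·NₕSₕ / Σⱼ NⱼSⱼ.
Σ NⱼSⱼ = 4783·351 + 2229·683 = 3.20124 × 10^6.
n_{Dept III} = 597·4783·351 / (3.20124 × 10^6) = 313.1.

313.1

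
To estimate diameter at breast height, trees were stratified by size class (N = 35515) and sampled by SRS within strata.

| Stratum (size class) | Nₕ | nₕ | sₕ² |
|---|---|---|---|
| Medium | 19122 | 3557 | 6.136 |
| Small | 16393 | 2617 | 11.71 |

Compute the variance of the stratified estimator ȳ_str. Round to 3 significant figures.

Var(ȳ_str) = Σₕ Wₕ²(1 − fₕ)sₕ²/nₕ with Wₕ = Nₕ/N, N = 35515.
Medium: Wₕ = 0.53842039; term = 0.53842039²·(1 − 0.18601611)·6.136/3557 = 4.0706174 × 10^-4.
Small: Wₕ = 0.46157961; term = 0.46157961²·(1 − 0.15964131)·11.71/2617 = 8.0114496 × 10^-4.
Sum = 0.0012082067.

0.00121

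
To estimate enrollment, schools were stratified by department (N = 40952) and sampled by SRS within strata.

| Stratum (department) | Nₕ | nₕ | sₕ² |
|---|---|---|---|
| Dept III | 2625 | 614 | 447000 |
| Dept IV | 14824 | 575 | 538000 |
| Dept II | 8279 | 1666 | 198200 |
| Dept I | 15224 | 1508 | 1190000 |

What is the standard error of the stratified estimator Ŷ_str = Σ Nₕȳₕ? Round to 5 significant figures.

610550

Var(Ŷ_str) = Σₕ Nₕ²(1 − fₕ)sₕ²/nₕ.
Dept III: 2625²·(1 − 614/2625)·447000/614 = 3.8430898 × 10^9.
Dept IV: 14824²·(1 − 575/14824)·538000/575 = 1.9763517 × 10^11.
Dept II: 8279²·(1 − 1666/8279)·198200/1666 = 6.5133596 × 10^9.
Dept I: 15224²·(1 − 1508/15224)·1190000/1508 = 1.64779 × 10^11.
Sum = 3.7277062 × 10^11.
SE = √(3.7277062 × 10^11) = 610550.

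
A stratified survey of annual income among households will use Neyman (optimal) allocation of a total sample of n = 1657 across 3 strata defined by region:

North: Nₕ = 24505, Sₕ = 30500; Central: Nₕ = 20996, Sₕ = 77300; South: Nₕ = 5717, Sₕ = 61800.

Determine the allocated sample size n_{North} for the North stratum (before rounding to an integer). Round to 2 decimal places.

Neyman allocation: nₕ = n·NₕSₕ / Σⱼ NⱼSⱼ.
Σ NⱼSⱼ = 24505·30500 + 20996·77300 + 5717·61800 = 2.7237039 × 10^9.
n_{North} = 1657·24505·30500 / (2.7237039 × 10^9) = 454.69.

454.69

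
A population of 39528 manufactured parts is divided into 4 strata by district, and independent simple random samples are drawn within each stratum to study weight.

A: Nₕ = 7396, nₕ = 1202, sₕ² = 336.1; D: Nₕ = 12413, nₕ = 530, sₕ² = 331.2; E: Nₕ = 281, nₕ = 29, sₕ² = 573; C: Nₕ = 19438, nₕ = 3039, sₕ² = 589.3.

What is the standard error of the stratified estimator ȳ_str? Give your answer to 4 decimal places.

0.3281

Var(ȳ_str) = Σₕ Wₕ²(1 − fₕ)sₕ²/nₕ with Wₕ = Nₕ/N, N = 39528.
A: Wₕ = 0.18710787; term = 0.18710787²·(1 − 0.16252028)·336.1/1202 = 0.0081982747.
D: Wₕ = 0.31403056; term = 0.31403056²·(1 − 0.04269717)·331.2/530 = 0.058993971.
E: Wₕ = 0.00710888; term = 0.00710888²·(1 − 0.10320285)·573/29 = 8.954757 × 10^-4.
C: Wₕ = 0.49175268; term = 0.49175268²·(1 − 0.15634325)·589.3/3039 = 0.039560794.
Sum = 0.10764852.
SE = √(0.10764852) = 0.3281.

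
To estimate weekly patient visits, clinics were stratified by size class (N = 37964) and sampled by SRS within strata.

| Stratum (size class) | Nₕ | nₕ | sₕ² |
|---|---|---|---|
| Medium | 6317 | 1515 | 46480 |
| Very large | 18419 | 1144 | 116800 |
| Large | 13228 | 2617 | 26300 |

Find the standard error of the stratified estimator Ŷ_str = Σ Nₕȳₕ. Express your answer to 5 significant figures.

186620

Var(Ŷ_str) = Σₕ Nₕ²(1 − fₕ)sₕ²/nₕ.
Medium: 6317²·(1 − 1515/6317)·46480/1515 = 9.3065029 × 10^8.
Very large: 18419²·(1 − 1144/18419)·116800/1144 = 3.248635 × 10^10.
Large: 13228²·(1 − 2617/13228)·26300/2617 = 1.4105956 × 10^9.
Sum = 3.4827596 × 10^10.
SE = √(3.4827596 × 10^10) = 186620.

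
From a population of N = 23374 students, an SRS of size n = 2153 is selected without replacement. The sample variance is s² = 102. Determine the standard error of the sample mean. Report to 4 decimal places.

Under SRS without replacement, Var(ȳ) = (1 − f)·s²/n with f = n/N = 2153/23374 = 0.09211089.
Var(ȳ) = (1 − 0.09211089)·102/2153 = 0.90788911·0.047375755 = 0.043011932.
SE(ȳ) = √(0.043011932) = 0.2074.

0.2074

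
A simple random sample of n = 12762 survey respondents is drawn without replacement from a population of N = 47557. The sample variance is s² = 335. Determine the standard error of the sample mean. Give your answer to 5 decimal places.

0.13858

Under SRS without replacement, Var(ȳ) = (1 − f)·s²/n with f = n/N = 12762/47557 = 0.26835166.
Var(ȳ) = (1 − 0.26835166)·335/12762 = 0.73164834·0.026249804 = 0.019205626.
SE(ȳ) = √(0.019205626) = 0.13858.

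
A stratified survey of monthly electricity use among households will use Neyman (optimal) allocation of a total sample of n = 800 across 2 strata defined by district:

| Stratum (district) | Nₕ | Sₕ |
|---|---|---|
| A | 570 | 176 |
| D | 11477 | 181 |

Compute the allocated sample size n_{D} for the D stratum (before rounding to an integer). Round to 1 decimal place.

763.1

Neyman allocation: nₕ = n·NₕSₕ / Σⱼ NⱼSⱼ.
Σ NⱼSⱼ = 570·176 + 11477·181 = 2.177657 × 10^6.
n_{D} = 800·11477·181 / (2.177657 × 10^6) = 763.1.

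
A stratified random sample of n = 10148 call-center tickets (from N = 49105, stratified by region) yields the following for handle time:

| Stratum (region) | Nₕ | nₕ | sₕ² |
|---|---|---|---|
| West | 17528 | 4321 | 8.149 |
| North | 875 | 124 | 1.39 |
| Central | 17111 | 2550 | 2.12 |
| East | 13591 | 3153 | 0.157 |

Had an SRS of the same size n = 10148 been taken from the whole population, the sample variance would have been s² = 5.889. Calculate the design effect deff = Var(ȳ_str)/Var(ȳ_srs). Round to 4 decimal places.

0.5929

Var(ȳ_str) = Σ Wₕ²(1−fₕ)sₕ²/nₕ with Wₕ = Nₕ/49105:
  West: (17528/49105)²·(1−4321/17528)·8.149/4321 = 1.8105277 × 10^-4
  North: (875/49105)²·(1−124/875)·1.39/124 = 3.0548485 × 10^-6
  Central: (17111/49105)²·(1−2550/17111)·2.12/2550 = 8.5903497 × 10^-5
  East: (13591/49105)²·(1−3153/13591)·0.157/3153 = 2.9294963 × 10^-6
  → Var(ȳ_str) = 2.7294061 × 10^-4.
Var(ȳ_srs) = (1 − 10148/49105)·5.889/10148 = 4.603847 × 10^-4.
deff = (2.7294061 × 10^-4) / (4.603847 × 10^-4) = 0.5929.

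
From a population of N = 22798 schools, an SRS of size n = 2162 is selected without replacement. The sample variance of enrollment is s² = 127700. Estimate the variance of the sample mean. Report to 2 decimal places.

53.46

Under SRS without replacement, Var(ȳ) = (1 − f)·s²/n with f = n/N = 2162/22798 = 0.09483288.
Var(ȳ) = (1 − 0.09483288)·127700/2162 = 0.90516712·59.06568 = 53.464311.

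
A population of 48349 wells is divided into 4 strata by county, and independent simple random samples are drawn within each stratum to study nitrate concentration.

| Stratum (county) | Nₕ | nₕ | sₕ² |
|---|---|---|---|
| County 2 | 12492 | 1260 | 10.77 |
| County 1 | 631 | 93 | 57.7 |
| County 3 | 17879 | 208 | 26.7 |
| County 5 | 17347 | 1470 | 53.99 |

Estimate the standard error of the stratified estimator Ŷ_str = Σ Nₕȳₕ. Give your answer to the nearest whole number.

7217

Var(Ŷ_str) = Σₕ Nₕ²(1 − fₕ)sₕ²/nₕ.
County 2: 12492²·(1 − 1260/12492)·10.77/1260 = 1.1993177 × 10^6.
County 1: 631²·(1 − 93/631)·57.7/93 = 210622.37.
County 3: 17879²·(1 − 208/17879)·26.7/208 = 4.0555735 × 10^7.
County 5: 17347²·(1 − 1470/17347)·53.99/1470 = 1.0115534 × 10^7.
Sum = 5.2081209 × 10^7.
SE = √(5.2081209 × 10^7) = 7217.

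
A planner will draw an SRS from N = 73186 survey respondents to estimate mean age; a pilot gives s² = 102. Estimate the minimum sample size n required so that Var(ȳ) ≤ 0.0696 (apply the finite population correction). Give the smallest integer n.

1437

Without fpc, n₀ = s²/D = 102/0.0696 = 1465.5172.
With fpc, (1 − n/N)·s²/n ≤ D requires n ≥ n₀/(1 + n₀/N) = 1465.5172/(1 + 1465.5172/73186) = 1436.7470.
Rounding up, n = 1437.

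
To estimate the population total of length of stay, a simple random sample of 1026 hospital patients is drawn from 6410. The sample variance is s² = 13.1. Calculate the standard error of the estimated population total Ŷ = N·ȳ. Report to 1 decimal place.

Var(Ŷ) = N²·Var(ȳ) = N²·(1 − n/N)·s²/n.
f = 1026/6410 = 0.16006240; Var(ȳ) = 0.83993760·13.1/1026 = 0.010724349.
Var(Ŷ) = 6410² · 0.010724349 = 440643.12.
SE(Ŷ) = √(440643.12) = 663.8.

663.8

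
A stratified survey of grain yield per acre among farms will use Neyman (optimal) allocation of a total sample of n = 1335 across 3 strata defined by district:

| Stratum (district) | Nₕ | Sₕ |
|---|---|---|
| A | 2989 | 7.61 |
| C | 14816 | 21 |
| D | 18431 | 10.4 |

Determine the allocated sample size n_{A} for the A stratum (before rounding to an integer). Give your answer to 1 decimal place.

Neyman allocation: nₕ = n·NₕSₕ / Σⱼ NⱼSⱼ.
Σ NⱼSⱼ = 2989·7.61 + 14816·21 + 18431·10.4 = 525564.69.
n_{A} = 1335·2989·7.61 / 525564.69 = 57.8.

57.8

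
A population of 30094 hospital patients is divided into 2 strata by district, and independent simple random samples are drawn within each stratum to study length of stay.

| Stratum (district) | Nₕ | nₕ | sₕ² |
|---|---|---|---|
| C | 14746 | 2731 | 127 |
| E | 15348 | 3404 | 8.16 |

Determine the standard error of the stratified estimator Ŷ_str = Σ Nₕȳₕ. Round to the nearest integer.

Var(Ŷ_str) = Σₕ Nₕ²(1 − fₕ)sₕ²/nₕ.
C: 14746²·(1 − 2731/14746)·127/2731 = 8.2391048 × 10^6.
E: 15348²·(1 − 3404/15348)·8.16/3404 = 439442.64.
Sum = 8.6785474 × 10^6.
SE = √(8.6785474 × 10^6) = 2946.

2946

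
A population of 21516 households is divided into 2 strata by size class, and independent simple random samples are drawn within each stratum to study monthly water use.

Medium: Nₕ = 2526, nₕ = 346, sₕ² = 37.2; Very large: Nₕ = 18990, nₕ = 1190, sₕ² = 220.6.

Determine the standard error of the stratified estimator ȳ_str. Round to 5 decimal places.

Var(ȳ_str) = Σₕ Wₕ²(1 − fₕ)sₕ²/nₕ with Wₕ = Nₕ/N, N = 21516.
Medium: Wₕ = 0.11740100; term = 0.11740100²·(1 − 0.13697546)·37.2/346 = 0.0012788912.
Very large: Wₕ = 0.88259900; term = 0.88259900²·(1 − 0.06266456)·220.6/1190 = 0.13535691.
Sum = 0.1366358.
SE = √(0.1366358) = 0.36964.

0.36964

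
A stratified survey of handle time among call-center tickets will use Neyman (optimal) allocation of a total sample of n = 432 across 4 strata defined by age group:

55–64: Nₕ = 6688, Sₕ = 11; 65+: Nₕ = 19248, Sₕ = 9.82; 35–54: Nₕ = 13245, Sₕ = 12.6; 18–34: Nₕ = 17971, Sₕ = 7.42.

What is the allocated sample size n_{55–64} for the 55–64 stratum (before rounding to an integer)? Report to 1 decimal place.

Neyman allocation: nₕ = n·NₕSₕ / Σⱼ NⱼSⱼ.
Σ NⱼSⱼ = 6688·11 + 19248·9.82 + 13245·12.6 + 17971·7.42 = 562815.18.
n_{55–64} = 432·6688·11 / 562815.18 = 56.5.

56.5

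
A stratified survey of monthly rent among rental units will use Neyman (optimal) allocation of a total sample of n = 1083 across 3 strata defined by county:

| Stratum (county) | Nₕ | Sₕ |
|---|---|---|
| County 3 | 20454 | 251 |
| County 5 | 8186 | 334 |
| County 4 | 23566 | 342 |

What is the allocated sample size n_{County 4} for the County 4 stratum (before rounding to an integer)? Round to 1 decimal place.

Neyman allocation: nₕ = n·NₕSₕ / Σⱼ NⱼSⱼ.
Σ NⱼSⱼ = 20454·251 + 8186·334 + 23566·342 = 1.592765 × 10^7.
n_{County 4} = 1083·23566·342 / (1.592765 × 10^7) = 548.0.

548.0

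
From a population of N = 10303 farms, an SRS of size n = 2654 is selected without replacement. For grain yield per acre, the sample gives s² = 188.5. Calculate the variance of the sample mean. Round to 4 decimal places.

0.0527

Under SRS without replacement, Var(ȳ) = (1 − f)·s²/n with f = n/N = 2654/10303 = 0.25759488.
Var(ȳ) = (1 − 0.25759488)·188.5/2654 = 0.74240512·0.071024868 = 0.052729226.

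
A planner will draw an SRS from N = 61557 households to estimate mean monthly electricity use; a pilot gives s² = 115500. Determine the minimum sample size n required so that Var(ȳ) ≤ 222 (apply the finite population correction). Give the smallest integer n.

Without fpc, n₀ = s²/D = 115500/222 = 520.2703.
With fpc, (1 − n/N)·s²/n ≤ D requires n ≥ n₀/(1 + n₀/N) = 520.2703/(1 + 520.2703/61557) = 515.9099.
Rounding up, n = 516.

516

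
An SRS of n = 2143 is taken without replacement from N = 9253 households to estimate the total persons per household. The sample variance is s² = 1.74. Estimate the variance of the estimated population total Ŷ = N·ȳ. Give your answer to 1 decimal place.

Var(Ŷ) = N²·Var(ȳ) = N²·(1 − n/N)·s²/n.
f = 2143/9253 = 0.23160056; Var(ȳ) = 0.76839944·1.74/2143 = 6.2389875 × 10^-4.
Var(Ŷ) = 9253² · (6.2389875 × 10^-4) = 53416.969.

53417.0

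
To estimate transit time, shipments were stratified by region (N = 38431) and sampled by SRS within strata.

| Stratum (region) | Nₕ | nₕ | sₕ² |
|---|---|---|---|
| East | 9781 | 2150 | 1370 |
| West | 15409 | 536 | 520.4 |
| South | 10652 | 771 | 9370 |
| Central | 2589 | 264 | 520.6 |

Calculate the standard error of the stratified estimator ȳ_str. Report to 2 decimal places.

Var(ȳ_str) = Σₕ Wₕ²(1 − fₕ)sₕ²/nₕ with Wₕ = Nₕ/N, N = 38431.
East: Wₕ = 0.25450808; term = 0.25450808²·(1 − 0.21981392)·1370/2150 = 0.032202045.
West: Wₕ = 0.40095236; term = 0.40095236²·(1 − 0.03478487)·520.4/536 = 0.15065452.
South: Wₕ = 0.27717207; term = 0.27717207²·(1 − 0.07238077)·9370/771 = 0.8660718.
Central: Wₕ = 0.06736749; term = 0.06736749²·(1 − 0.10196987)·520.6/264 = 0.0080369612.
Sum = 1.0569653.
SE = √(1.0569653) = 1.03.

1.03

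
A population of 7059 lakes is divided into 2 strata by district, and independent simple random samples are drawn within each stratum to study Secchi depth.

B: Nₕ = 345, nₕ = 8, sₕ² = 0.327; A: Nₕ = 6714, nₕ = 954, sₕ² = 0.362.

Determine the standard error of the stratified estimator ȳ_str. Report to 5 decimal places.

0.01975

Var(ȳ_str) = Σₕ Wₕ²(1 − fₕ)sₕ²/nₕ with Wₕ = Nₕ/N, N = 7059.
B: Wₕ = 0.04887378; term = 0.04887378²·(1 − 0.02318841)·0.327/8 = 9.5371892 × 10^-5.
A: Wₕ = 0.95112622; term = 0.95112622²·(1 − 0.14209115)·0.362/954 = 2.9449481 × 10^-4.
Sum = 3.898667 × 10^-4.
SE = √(3.898667 × 10^-4) = 0.01975.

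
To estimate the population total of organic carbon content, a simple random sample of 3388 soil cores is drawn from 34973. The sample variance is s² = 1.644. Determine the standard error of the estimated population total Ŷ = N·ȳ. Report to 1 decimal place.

732.1

Var(Ŷ) = N²·Var(ȳ) = N²·(1 − n/N)·s²/n.
f = 3388/34973 = 0.09687473; Var(ȳ) = 0.90312527·1.644/3388 = 4.3823434 × 10^-4.
Var(Ŷ) = 34973² · (4.3823434 × 10^-4) = 536009.12.
SE(Ŷ) = √(536009.12) = 732.1.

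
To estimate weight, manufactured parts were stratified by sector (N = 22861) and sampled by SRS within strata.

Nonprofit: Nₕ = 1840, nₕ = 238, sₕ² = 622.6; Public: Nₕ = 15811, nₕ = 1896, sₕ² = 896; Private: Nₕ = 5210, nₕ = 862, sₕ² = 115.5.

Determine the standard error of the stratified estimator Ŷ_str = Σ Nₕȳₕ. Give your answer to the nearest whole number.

10711

Var(Ŷ_str) = Σₕ Nₕ²(1 − fₕ)sₕ²/nₕ.
Nonprofit: 1840²·(1 − 238/1840)·622.6/238 = 7.7110318 × 10^6.
Public: 15811²·(1 − 1896/15811)·896/1896 = 1.03971 × 10^8.
Private: 5210²·(1 − 862/5210)·115.5/862 = 3.0353025 × 10^6.
Sum = 1.1471733 × 10^8.
SE = √(1.1471733 × 10^8) = 10711.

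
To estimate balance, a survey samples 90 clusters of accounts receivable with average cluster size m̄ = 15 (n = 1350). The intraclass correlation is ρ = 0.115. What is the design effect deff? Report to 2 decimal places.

deff = 1 + (15 − 1)·0.115 = 1 + 1.61 = 2.61.

2.61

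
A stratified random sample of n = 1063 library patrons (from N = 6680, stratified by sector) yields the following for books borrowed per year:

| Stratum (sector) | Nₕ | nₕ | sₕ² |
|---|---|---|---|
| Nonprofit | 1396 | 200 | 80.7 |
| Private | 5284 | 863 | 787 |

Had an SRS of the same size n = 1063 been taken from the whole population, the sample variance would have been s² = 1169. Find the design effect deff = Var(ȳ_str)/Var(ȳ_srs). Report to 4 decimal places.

Var(ȳ_str) = Σ Wₕ²(1−fₕ)sₕ²/nₕ with Wₕ = Nₕ/6680:
  Nonprofit: (1396/6680)²·(1−200/1396)·80.7/200 = 0.015097576
  Private: (5284/6680)²·(1−863/5284)·787/863 = 0.4774131
  → Var(ȳ_str) = 0.49251068.
Var(ȳ_srs) = (1 − 1063/6680)·1169/1063 = 0.92471778.
deff = 0.49251068 / 0.92471778 = 0.5326.

0.5326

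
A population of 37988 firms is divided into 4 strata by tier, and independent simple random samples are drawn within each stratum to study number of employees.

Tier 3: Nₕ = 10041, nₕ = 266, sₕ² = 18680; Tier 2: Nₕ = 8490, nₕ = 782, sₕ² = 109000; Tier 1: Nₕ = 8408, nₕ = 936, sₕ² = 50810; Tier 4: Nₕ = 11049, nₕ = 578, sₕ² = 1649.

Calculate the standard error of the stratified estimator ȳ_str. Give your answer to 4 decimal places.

Var(ȳ_str) = Σₕ Wₕ²(1 − fₕ)sₕ²/nₕ with Wₕ = Nₕ/N, N = 37988.
Tier 3: Wₕ = 0.26432031; term = 0.26432031²·(1 − 0.02649139)·18680/266 = 4.7763496.
Tier 2: Wₕ = 0.22349163; term = 0.22349163²·(1 − 0.09210836)·109000/782 = 6.3208616.
Tier 1: Wₕ = 0.22133305; term = 0.22133305²·(1 − 0.11132255)·50810/936 = 2.3632521.
Tier 4: Wₕ = 0.29085501; term = 0.29085501²·(1 − 0.05231243)·1649/578 = 0.22872366.
Sum = 13.689187.
SE = √(13.689187) = 3.6999.

3.6999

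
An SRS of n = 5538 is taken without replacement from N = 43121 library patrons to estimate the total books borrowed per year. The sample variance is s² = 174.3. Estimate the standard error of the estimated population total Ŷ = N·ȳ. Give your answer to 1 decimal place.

7141.9

Var(Ŷ) = N²·Var(ȳ) = N²·(1 − n/N)·s²/n.
f = 5538/43121 = 0.12842930; Var(ȳ) = 0.87157070·174.3/5538 = 0.027431342.
Var(Ŷ) = 43121² · 0.027431342 = 5.1006404 × 10^7.
SE(Ŷ) = √(5.1006404 × 10^7) = 7141.9.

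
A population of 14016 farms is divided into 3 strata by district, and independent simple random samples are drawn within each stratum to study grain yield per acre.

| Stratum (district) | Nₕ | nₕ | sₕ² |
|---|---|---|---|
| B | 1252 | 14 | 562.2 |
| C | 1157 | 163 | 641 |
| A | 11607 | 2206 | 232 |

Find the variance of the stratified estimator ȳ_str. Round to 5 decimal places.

0.39828

Var(ȳ_str) = Σₕ Wₕ²(1 − fₕ)sₕ²/nₕ with Wₕ = Nₕ/N, N = 14016.
B: Wₕ = 0.08932648; term = 0.08932648²·(1 − 0.01118211)·562.2/14 = 0.31683971.
C: Wₕ = 0.08254852; term = 0.08254852²·(1 − 0.14088159)·641/163 = 0.023021944.
A: Wₕ = 0.82812500; term = 0.82812500²·(1 − 0.19005772)·232/2206 = 0.058415532.
Sum = 0.39827719.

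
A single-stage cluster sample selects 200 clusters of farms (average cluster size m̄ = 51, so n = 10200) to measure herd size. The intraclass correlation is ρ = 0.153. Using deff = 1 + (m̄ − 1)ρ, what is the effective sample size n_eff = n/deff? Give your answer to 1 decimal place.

deff = 1 + (51 − 1)·0.153 = 1 + 7.65 = 8.65.
n_eff = 10200 / 8.65 = 1179.2.

1179.2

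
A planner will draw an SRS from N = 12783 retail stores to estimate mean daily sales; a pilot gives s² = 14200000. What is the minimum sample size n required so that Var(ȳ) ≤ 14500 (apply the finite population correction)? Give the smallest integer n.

Without fpc, n₀ = s²/D = 14200000/14500 = 979.3103.
With fpc, (1 − n/N)·s²/n ≤ D requires n ≥ n₀/(1 + n₀/N) = 979.3103/(1 + 979.3103/12783) = 909.6237.
Rounding up, n = 910.

910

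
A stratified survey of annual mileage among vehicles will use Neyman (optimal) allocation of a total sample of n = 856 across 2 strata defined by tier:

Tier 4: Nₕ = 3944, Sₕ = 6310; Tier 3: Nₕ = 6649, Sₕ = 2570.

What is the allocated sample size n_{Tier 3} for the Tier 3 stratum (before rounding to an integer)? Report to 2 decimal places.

348.48

Neyman allocation: nₕ = n·NₕSₕ / Σⱼ NⱼSⱼ.
Σ NⱼSⱼ = 3944·6310 + 6649·2570 = 4.197457 × 10^7.
n_{Tier 3} = 856·6649·2570 / (4.197457 × 10^7) = 348.48.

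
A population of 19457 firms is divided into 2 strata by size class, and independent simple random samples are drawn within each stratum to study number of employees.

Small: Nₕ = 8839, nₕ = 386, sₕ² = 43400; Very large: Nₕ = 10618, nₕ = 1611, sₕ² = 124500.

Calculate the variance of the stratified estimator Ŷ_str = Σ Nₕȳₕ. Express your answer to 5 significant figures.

1.5792 × 10^10

Var(Ŷ_str) = Σₕ Nₕ²(1 − fₕ)sₕ²/nₕ.
Small: 8839²·(1 − 386/8839)·43400/386 = 8.4007184 × 10^9.
Very large: 10618²·(1 − 1611/10618)·124500/1611 = 7.3908893 × 10^9.
Sum = 1.5791608 × 10^10.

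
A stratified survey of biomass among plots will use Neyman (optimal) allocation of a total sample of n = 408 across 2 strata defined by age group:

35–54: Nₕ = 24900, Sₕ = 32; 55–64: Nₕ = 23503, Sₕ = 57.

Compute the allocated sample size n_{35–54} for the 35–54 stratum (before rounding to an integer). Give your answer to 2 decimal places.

Neyman allocation: nₕ = n·NₕSₕ / Σⱼ NⱼSⱼ.
Σ NⱼSⱼ = 24900·32 + 23503·57 = 2.136471 × 10^6.
n_{35–54} = 408·24900·32 / (2.136471 × 10^6) = 152.16.

152.16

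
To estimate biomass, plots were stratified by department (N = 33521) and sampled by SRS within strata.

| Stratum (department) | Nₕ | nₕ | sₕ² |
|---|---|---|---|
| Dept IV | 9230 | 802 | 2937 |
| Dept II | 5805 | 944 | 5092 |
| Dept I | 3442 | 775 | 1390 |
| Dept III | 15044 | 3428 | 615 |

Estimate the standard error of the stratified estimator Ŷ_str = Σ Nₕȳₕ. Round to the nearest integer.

22020

Var(Ŷ_str) = Σₕ Nₕ²(1 − fₕ)sₕ²/nₕ.
Dept IV: 9230²·(1 − 802/9230)·2937/802 = 2.8487596 × 10^8.
Dept II: 5805²·(1 − 944/5805)·5092/944 = 1.5221037 × 10^8.
Dept I: 3442²·(1 − 775/3442)·1390/775 = 1.6464441 × 10^7.
Dept III: 15044²·(1 − 3428/15044)·615/3428 = 3.1351204 × 10^7.
Sum = 4.8490198 × 10^8.
SE = √(4.8490198 × 10^8) = 22020.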